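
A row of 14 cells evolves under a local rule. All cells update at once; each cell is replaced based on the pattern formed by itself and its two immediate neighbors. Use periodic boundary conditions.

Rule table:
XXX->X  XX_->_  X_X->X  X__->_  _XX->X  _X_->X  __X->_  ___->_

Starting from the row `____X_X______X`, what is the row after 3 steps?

____X________X

____XXX______X
____XX_______X
____X________X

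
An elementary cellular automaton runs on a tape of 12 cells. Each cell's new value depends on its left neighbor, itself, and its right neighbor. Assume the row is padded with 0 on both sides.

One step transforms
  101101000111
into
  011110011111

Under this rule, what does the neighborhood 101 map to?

1

At position 1 the neighborhood is 101; the next row has 1 there.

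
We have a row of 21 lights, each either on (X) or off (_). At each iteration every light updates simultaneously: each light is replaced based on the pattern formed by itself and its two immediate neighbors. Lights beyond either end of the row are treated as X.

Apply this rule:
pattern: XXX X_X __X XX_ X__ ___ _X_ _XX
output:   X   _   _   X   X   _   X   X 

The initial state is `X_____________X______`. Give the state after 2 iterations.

XXX___________XXX____

iteration 1: XX____________XX_____
iteration 2: XXX___________XXX____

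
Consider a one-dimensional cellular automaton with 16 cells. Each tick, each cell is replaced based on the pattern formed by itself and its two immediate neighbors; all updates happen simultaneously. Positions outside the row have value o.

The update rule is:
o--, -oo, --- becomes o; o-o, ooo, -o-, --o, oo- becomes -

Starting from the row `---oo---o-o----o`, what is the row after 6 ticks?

---------ooo---o

oo-o-oo----ooo-o
-----o-ooo-o---o
oooo---o----oo-o
----oo--ooo-o--o
ooo-o-o-o----o-o
---------ooo---o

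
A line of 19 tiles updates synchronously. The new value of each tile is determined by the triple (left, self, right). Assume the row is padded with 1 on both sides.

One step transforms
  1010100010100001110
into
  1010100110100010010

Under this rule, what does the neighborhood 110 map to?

1

At position 0 the neighborhood is 110; the next row has 1 there.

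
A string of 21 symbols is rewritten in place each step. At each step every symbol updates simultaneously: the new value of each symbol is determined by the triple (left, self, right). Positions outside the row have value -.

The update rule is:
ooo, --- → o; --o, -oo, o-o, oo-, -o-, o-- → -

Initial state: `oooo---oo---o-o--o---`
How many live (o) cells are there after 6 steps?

10

-oo--o----o--------oo
-------oo---oooooo---
oooooo----o--oooo--oo
-oooo--oo-----oo-----
--oo------ooo----oooo
o----oooo--o--oo--oo-
count of o: 10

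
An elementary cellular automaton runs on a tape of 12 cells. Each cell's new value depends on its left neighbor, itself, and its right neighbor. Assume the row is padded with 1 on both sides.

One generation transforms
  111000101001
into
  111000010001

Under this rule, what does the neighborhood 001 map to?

At position 5 the neighborhood is 001; the next row has 0 there.

0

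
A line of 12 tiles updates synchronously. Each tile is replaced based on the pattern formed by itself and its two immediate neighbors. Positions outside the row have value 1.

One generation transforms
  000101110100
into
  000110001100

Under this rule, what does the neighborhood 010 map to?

1

At position 3 the neighborhood is 010; the next row has 1 there.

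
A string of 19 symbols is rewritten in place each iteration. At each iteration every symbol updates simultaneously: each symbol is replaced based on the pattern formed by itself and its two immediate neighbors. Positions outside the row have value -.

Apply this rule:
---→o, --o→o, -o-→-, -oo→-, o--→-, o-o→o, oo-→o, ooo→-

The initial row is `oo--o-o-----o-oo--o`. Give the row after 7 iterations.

-o-o-o--oooo-o-o-o-
o-o-o--o---oo-o-o--
-o-o--o--oo-oo-o--o
o-o--o--o-oo-oo--o-
-o--o--o-o-oo-o-o--
o--o--o-o-o-oo-o--o
--o--o-o-o-o-oo--o-

--o--o-o-o-o-oo--o-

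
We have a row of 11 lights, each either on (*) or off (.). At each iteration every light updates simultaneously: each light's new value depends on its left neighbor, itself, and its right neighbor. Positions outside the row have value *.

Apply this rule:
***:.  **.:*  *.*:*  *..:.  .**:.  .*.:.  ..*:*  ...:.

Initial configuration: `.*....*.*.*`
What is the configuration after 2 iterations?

iteration 1: *....*.*.*.
iteration 2: *...*.*.*.*

*...*.*.*.*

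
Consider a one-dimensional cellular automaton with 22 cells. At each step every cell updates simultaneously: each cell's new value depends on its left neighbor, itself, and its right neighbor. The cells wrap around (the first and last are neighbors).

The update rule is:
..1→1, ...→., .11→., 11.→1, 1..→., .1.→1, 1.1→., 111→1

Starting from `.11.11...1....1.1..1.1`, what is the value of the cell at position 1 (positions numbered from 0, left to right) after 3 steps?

step 1: ..1..1..11...11.1.11.1
step 2: .11.11.1.1..1.1.1..1.1
step 3: ..1..1.1.1.11.1.1.11.1
position 1 holds .

.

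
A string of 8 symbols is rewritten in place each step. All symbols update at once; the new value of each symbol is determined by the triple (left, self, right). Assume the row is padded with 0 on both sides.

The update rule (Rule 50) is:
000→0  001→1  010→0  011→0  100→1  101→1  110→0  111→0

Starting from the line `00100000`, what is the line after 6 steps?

01010000
10101000
01010100
10101010
01010101
10101010

10101010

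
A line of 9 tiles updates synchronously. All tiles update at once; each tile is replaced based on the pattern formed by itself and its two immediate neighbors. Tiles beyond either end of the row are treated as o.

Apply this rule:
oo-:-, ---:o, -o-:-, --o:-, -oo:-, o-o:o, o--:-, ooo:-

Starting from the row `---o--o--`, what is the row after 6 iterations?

iteration 1: -o-------
iteration 2: o--ooooo-
iteration 3: --------o
iteration 4: -oooooo--
iteration 5: o--------
iteration 6: --oooooo-

--oooooo-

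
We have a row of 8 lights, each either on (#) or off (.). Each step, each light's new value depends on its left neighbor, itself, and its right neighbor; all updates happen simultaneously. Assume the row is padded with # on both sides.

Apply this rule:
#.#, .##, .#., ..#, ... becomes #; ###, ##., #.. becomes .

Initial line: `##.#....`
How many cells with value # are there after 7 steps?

..##.###
.##.##..
##.##..#
..##..##
.##..##.
##..##.#
...##.##
count of #: 4

4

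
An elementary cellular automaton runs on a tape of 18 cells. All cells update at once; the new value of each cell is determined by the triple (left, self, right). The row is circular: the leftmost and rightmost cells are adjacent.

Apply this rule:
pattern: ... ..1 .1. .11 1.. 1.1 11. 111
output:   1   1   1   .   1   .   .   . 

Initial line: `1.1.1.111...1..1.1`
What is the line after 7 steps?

.........1111111..

..1.1....1111111..
111.11111.......11
.........1111111..
111111111.......11
.........1111111..  (repeats step 3; period 2)
step 7: .........1111111..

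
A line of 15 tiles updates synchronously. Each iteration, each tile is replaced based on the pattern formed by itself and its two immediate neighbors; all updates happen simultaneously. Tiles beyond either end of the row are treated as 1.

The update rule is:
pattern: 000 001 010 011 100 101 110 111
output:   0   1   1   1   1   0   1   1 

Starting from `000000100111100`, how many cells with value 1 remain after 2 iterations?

100001111111111
110011111111111
count of 1: 13

13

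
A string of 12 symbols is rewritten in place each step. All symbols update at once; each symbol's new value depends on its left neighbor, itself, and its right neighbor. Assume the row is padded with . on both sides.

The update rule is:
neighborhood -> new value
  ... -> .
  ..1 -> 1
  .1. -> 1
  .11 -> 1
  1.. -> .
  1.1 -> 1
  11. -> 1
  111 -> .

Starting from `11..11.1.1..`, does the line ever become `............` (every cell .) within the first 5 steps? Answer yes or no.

11.1111111..
1111.....1..
1..1....11..
1.11...111..
1111..11.1..
step 5 is 1111..11.1.., still not uniform .

no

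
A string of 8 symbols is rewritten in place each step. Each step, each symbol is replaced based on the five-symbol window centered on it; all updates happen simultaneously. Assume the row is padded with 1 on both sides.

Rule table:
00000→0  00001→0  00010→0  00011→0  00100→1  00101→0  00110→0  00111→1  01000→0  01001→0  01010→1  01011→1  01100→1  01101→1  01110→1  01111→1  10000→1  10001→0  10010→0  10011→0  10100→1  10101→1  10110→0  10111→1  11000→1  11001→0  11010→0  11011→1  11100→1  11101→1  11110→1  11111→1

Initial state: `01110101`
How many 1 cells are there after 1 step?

7

step 1: 11110111
count of 1: 7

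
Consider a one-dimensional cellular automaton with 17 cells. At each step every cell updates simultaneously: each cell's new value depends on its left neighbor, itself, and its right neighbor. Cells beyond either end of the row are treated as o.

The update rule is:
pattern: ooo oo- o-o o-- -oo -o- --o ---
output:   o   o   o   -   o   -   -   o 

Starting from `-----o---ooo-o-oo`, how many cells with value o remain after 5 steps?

16

-ooo---o-oooo-ooo
oooo-o--ooooooooo
ooooo---ooooooooo
ooooo-o-ooooooooo
oooooo-oooooooooo
count of o: 16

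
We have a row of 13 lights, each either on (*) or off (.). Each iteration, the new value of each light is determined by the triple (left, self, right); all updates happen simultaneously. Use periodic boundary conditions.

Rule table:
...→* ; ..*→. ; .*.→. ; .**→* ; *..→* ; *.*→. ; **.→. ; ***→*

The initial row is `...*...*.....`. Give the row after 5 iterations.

******..***..

**..**..*****
*.*.*.*.*****
........*****
*******.****.
******..***..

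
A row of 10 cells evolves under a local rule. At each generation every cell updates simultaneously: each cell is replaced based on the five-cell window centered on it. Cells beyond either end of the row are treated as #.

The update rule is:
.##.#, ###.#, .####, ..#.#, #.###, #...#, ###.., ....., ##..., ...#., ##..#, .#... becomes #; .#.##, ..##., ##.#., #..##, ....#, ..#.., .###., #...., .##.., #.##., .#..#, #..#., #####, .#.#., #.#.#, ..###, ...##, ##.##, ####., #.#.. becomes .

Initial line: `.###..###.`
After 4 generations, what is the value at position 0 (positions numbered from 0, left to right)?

.#.##...#.
.....####.
#.#...#.#.
#..####...
position 0 holds #

#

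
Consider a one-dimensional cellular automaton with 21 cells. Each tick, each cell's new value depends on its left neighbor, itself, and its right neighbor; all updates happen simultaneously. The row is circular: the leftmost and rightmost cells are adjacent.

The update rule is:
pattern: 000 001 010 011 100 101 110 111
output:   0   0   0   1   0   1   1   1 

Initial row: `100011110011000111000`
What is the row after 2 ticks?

000011110011000111000

tick 1: 000011110011000111000
tick 2: 000011110011000111000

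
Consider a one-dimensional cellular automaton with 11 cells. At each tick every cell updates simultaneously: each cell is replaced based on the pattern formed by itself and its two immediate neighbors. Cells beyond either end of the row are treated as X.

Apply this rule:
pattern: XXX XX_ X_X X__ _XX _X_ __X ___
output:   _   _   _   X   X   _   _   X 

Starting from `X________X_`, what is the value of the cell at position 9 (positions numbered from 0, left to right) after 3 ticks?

_

_XXXXXXX___
_X______XX_
__XXXXX_X__
position 9 holds _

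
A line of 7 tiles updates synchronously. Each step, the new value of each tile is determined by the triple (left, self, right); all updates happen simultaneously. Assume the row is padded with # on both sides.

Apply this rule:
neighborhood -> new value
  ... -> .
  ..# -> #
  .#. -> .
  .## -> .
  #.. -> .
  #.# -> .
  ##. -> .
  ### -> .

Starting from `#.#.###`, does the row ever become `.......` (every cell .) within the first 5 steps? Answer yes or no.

yes

.......
all cells are . at step 1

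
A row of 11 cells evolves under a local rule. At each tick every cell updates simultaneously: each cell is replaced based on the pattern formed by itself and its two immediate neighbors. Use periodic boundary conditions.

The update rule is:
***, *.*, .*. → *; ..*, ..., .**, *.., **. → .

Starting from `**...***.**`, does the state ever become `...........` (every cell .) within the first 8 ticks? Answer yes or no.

yes

tick 1: *.....*.*.*
tick 2: ......****.
tick 3: .......**..
tick 4: ...........
all cells are . at tick 4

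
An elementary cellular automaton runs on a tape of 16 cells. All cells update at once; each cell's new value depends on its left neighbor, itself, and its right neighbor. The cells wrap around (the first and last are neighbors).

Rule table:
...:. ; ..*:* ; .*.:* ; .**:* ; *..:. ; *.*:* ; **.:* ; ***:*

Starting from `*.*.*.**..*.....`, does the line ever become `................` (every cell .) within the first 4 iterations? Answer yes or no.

no

iteration 1: ********.**....*
iteration 2: ***********...**
iteration 3: ***********..***
iteration 4: ***********.****
iteration 4 is ***********.****, still not uniform .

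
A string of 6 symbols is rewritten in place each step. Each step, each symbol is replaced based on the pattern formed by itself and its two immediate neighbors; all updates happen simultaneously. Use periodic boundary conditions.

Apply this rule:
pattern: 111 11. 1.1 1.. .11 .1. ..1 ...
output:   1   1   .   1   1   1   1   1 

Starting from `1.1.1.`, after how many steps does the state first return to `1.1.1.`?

1

step 1: 1.1.1.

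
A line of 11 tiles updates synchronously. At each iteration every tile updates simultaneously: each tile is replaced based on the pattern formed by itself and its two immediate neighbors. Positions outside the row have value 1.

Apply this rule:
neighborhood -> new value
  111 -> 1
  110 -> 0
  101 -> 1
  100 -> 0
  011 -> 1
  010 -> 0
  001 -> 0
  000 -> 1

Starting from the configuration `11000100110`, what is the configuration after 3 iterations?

01110100011

iteration 1: 10010000101
iteration 2: 00000110011
iteration 3: 01110100011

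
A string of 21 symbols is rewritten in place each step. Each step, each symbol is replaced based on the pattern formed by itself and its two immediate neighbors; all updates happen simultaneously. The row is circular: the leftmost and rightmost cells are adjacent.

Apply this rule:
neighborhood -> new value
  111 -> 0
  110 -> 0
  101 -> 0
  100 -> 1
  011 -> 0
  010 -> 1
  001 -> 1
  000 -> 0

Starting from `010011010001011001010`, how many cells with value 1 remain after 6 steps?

6

111100011011000111011
000010100000101000000
000110110001101100000
001000001010000010000
011100011011000111000
100010100000101000100
count of 1: 6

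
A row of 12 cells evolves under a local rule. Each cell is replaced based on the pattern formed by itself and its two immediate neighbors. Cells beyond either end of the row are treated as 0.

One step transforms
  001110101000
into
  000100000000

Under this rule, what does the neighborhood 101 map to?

0

At position 5 the neighborhood is 101; the next row has 0 there.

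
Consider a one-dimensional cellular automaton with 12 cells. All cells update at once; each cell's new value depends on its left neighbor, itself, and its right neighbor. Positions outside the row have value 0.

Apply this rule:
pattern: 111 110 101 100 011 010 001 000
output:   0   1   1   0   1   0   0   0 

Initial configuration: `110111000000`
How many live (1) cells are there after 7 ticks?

2

111101000000
100110000000
000110000000
000110000000  (fixed point — unchanged through tick 7)
count of 1: 2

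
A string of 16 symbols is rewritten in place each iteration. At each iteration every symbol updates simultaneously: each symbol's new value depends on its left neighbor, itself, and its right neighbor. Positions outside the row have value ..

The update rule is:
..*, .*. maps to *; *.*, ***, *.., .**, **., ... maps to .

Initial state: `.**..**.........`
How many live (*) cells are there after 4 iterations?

2

iteration 1: *...*...........
iteration 2: *..**...........
iteration 3: *.*.............
iteration 4: *.*.............
count of *: 2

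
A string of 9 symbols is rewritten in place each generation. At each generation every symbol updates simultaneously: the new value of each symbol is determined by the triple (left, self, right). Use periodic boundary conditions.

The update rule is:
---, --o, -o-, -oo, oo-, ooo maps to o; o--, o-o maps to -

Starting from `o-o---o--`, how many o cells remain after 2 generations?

o-o-ooo-o
o-o-ooo-o
count of o: 6

6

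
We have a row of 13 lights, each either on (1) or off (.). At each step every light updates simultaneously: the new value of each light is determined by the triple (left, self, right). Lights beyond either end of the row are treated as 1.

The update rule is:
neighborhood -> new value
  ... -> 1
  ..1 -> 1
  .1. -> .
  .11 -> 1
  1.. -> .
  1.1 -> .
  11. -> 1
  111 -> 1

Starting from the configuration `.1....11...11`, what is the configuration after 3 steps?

.1111111.1111

step 1: ...11111.1111
step 2: .1111111.1111
step 3: .1111111.1111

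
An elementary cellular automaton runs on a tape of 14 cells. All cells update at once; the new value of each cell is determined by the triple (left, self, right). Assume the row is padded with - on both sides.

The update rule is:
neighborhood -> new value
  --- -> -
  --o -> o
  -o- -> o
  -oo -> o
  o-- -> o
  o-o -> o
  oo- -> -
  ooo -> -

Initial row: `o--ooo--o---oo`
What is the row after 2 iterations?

o---ooo---oo-o

iteration 1: oooo--oooo-oo-
iteration 2: o---ooo---oo-o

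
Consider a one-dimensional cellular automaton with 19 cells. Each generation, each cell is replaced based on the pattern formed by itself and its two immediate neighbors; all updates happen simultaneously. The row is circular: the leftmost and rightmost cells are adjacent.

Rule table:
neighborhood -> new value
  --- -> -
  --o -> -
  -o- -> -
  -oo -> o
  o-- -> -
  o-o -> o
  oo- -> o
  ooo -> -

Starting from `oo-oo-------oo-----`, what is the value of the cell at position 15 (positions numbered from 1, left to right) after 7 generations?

-

generation 1: ooooo-------oo-----
generation 2: o---o-------oo-----
generation 3: ------------oo-----
generation 4: ------------oo-----  (fixed point — unchanged through generation 7)
position 15 holds -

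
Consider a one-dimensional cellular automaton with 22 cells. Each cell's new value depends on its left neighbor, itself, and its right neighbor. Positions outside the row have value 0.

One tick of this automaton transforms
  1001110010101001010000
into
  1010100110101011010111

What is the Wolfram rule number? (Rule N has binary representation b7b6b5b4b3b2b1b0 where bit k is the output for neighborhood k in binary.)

position 4: 111 → 1  (bit 7 = 1)
position 5: 110 → 0  (bit 6 = 0)
position 9: 101 → 0  (bit 5 = 0)
position 1: 100 → 0  (bit 4 = 0)
position 3: 011 → 0  (bit 3 = 0)
position 0: 010 → 1  (bit 2 = 1)
position 2: 001 → 1  (bit 1 = 1)
position 19: 000 → 1  (bit 0 = 1)
bits b7..b0 = 10000111 = 135

135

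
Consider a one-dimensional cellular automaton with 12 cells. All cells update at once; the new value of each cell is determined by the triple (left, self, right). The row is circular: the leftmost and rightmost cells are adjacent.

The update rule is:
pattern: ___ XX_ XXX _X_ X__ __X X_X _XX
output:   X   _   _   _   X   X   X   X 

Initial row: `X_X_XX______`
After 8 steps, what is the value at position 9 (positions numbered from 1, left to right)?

_X_XX_XXXXXX
X_XX_XX_____
_XX_XX_XXXXX
XX_XX_XX____
X_XX_XX_XXXX
_XX_XX_XX___
XX_XX_XX_XXX
__XX_XX_XX__
position 9 holds X

X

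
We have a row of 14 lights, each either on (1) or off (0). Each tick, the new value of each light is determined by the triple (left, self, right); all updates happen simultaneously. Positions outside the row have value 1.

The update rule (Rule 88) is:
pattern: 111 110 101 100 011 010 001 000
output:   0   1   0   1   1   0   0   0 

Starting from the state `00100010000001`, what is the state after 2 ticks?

11001000100001

10010001000001
11001000100001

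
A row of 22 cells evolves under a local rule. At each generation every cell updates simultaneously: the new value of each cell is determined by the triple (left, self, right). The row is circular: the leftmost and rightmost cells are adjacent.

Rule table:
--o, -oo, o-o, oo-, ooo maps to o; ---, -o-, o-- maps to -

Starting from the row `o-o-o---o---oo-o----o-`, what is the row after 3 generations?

-o---o---oooooo--o-o-o

generation 1: -o-o---o---oooo----o-o
generation 2: o-o---o---ooooo---o-o-
generation 3: -o---o---oooooo--o-o-o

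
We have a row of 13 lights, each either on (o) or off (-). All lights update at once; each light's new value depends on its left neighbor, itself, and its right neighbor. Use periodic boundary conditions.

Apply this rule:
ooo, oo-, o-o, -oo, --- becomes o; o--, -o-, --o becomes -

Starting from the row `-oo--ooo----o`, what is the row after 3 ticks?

tick 1: ooo--ooo-oo--
tick 2: ooo--oooooo--
tick 3: ooo--oooooo--

ooo--oooooo--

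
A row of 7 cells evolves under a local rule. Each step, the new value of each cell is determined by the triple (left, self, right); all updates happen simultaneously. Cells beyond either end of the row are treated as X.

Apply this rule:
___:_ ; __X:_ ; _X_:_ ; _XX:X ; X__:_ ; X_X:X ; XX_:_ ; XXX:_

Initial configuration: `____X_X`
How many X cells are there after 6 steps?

step 1: _____XX
step 2: _____X_
step 3: ______X
step 4: ______X  (fixed point — unchanged through step 6)
count of X: 1

1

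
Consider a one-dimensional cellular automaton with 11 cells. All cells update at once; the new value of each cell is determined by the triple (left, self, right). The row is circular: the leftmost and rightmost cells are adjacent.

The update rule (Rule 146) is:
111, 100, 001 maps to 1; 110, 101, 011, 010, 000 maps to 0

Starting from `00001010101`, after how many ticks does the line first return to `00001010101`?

10010000000
01101000001
00000100010
00001010101

4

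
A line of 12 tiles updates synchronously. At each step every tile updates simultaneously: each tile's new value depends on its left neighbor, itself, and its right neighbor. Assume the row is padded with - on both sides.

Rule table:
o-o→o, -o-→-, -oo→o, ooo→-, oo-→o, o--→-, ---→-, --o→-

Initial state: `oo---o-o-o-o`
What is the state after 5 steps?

oo----------

step 1: oo----o-o-o-
step 2: oo-----o-o--
step 3: oo------o---
step 4: oo----------
step 5: oo----------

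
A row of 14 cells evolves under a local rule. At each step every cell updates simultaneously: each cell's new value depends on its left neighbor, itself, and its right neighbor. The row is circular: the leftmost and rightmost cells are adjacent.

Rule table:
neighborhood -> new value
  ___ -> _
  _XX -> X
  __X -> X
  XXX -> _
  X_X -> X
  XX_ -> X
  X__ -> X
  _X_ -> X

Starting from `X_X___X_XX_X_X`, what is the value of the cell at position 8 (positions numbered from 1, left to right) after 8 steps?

XXXX_XXXXXXXXX
___XXX________
__XX_XX_______
_XXXXXXX______
XX_____XX_____
XXX___XXXX___X
__XX_XX__XX_XX
XXXXXXXXXXXXXX
position 8 holds X

X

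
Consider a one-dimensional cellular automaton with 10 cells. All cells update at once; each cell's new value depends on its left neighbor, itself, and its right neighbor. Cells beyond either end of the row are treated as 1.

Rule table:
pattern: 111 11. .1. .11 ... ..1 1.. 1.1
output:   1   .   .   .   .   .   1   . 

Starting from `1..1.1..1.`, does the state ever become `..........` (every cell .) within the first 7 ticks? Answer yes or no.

tick 1: .1....1...
tick 2: ..1....1..
tick 3: 1..1....1.
tick 4: .1..1.....
tick 5: ..1..1....
tick 6: 1..1..1...
tick 7: .1..1..1..
tick 7 is .1..1..1.., still not uniform .

no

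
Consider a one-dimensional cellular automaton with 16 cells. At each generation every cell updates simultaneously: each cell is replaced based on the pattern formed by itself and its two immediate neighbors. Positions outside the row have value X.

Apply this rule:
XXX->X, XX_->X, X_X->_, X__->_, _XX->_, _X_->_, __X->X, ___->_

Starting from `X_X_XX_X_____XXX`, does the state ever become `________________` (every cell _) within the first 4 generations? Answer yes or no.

no

X____X______X_XX
X___X______X___X
X__X______X___X_
X_X______X___X__
generation 4 is X_X______X___X__, still not uniform _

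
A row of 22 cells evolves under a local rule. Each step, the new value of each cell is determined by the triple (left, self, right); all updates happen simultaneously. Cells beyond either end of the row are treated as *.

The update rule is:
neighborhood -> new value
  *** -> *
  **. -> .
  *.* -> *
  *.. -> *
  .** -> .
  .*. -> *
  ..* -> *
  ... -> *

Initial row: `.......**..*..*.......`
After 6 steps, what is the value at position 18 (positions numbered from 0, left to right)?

*******..*************
******.**.************
*****.*..*.***********
****.******.**********
***.*.****.*.*********
**.***.**.***.********
position 18 holds *

*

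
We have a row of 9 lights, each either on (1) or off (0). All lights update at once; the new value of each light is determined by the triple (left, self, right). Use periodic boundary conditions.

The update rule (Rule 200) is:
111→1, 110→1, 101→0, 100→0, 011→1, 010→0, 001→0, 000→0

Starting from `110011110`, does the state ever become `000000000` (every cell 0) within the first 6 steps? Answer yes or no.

step 1: 110011110  (fixed point — unchanged through step 6)
step 6 is 110011110, still not uniform 0

no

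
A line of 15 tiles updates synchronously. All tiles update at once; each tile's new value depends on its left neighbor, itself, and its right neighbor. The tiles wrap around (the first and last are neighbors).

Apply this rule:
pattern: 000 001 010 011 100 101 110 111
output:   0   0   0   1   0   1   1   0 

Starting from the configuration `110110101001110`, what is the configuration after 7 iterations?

111111010001011
000001100000110
000001100000110  (fixed point — unchanged through iteration 7)

000001100000110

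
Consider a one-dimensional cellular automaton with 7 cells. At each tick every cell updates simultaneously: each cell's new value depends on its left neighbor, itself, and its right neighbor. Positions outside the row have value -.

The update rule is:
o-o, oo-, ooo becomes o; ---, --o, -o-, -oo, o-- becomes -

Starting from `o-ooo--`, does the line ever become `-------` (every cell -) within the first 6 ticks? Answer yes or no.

-o-oo--
--o-o--
---o---
-------
all cells are - at tick 4

yes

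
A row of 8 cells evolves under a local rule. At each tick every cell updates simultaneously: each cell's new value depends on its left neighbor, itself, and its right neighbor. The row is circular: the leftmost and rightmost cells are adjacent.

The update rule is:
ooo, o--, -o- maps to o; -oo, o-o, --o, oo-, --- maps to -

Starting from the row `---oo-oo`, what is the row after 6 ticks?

o-------
oo------
--o-----
--oo----
----o---
----oo--

----oo--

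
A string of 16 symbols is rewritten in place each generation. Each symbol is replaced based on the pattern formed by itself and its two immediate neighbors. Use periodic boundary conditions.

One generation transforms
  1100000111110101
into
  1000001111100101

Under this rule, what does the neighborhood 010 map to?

1

At position 13 the neighborhood is 010; the next row has 1 there.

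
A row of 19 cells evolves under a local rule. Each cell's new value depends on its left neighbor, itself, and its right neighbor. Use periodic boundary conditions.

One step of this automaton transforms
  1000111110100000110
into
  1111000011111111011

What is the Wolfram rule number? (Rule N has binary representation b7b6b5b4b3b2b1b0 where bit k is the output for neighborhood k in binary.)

position 5: 111 → 0  (bit 7 = 0)
position 8: 110 → 1  (bit 6 = 1)
position 9: 101 → 1  (bit 5 = 1)
position 1: 100 → 1  (bit 4 = 1)
position 4: 011 → 0  (bit 3 = 0)
position 0: 010 → 1  (bit 2 = 1)
position 3: 001 → 1  (bit 1 = 1)
position 2: 000 → 1  (bit 0 = 1)
bits b7..b0 = 01110111 = 119

119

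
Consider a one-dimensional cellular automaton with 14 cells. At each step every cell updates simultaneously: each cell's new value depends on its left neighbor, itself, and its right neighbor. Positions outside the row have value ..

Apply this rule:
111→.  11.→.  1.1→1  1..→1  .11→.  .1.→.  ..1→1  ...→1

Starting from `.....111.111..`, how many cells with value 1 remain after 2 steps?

6

11111...1...11
.....111.111..
count of 1: 6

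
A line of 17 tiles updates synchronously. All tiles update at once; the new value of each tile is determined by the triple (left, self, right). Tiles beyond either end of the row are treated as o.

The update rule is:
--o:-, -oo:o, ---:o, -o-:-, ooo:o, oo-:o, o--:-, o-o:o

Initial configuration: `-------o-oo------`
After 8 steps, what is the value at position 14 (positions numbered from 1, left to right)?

-ooooo--ooo-oooo-
oooooo--ooooooooo
oooooo--ooooooooo  (fixed point — unchanged through step 8)
position 14 holds o

o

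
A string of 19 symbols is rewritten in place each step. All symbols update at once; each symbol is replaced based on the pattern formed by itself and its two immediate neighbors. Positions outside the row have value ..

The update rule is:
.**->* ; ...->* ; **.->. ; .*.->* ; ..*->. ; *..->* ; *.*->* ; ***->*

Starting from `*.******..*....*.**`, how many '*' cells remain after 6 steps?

15

*******.*.****.***.
******.******.***.*
*****.******.***.**
****.******.***.**.
***.******.***.**.*
**.******.***.**.**
count of *: 15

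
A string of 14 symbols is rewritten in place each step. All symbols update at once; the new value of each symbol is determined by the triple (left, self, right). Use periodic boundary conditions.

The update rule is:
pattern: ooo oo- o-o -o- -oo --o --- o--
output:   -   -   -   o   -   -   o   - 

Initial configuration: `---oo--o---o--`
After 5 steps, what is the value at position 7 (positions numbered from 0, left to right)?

o

oo-----o-o-o-o
---ooo-o-o-o--
oo-----o-o-o-o  (repeats step 1; period 2)
step 5: oo-----o-o-o-o
position 7 holds o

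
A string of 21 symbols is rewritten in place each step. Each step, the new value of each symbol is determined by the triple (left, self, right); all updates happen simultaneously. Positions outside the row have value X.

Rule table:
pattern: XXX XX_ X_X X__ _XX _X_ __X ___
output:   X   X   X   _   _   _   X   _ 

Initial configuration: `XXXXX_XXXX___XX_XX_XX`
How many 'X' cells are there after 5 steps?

16

step 1: XXXXXX_XXX__X_XX_XX_X
step 2: XXXXXXX_XX_X_X_XX_XX_
step 3: XXXXXXXX_XX_X_X_XX_XX
step 4: XXXXXXXXX_XX_X_X_XX_X
step 5: XXXXXXXXXX_XX_X_X_XX_
count of X: 16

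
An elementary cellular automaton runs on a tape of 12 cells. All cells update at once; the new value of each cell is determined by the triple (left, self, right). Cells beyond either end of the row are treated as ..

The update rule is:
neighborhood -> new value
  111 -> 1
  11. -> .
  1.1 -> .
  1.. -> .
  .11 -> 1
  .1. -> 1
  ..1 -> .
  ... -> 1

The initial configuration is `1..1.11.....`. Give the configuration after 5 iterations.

1..1.1..1..1

1..1.1..1111
1..1.1..111.
1..1.1..11..
1..1.1..1..1
1..1.1..1..1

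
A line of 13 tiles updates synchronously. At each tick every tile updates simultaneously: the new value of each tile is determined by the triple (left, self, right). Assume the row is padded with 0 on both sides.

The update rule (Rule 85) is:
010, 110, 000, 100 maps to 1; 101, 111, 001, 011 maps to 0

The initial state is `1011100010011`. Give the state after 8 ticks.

1001101010101

1000111011001
1110001001101
0011101100101
1000100110101
1110110010101
0010011010101
1011001010101
1001101010101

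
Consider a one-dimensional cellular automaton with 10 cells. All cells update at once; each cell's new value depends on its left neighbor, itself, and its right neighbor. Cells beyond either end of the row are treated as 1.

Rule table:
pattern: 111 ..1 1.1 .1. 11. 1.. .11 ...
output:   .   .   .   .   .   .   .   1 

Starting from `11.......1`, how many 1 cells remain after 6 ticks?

...11111..
.1........
...111111.
.1........  (repeats tick 2; period 2)
tick 6: .1........
count of 1: 1

1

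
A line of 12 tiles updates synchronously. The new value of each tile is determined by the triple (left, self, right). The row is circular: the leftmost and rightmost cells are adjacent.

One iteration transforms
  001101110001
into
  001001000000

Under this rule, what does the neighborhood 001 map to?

At position 1 the neighborhood is 001; the next row has 0 there.

0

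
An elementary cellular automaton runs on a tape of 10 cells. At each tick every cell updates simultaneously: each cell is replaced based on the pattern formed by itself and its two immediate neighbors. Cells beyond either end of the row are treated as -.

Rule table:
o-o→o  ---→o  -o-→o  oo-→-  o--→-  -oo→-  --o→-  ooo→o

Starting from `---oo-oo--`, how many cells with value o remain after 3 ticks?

oo---o---o
---o-o-o-o
oo-ooooooo
count of o: 9

9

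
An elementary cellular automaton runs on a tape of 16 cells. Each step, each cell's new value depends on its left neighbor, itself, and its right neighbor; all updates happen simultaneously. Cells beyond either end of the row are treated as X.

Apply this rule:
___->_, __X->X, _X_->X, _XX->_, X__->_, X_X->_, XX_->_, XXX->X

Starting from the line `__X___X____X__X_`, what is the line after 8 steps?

step 1: _XX__XX___XX_XX_
step 2: ____X____X______
step 3: ___XX___XX_____X
step 4: __X____X______X_
step 5: _XX___XX_____XX_
step 6: _____X______X___
step 7: ____XX_____XX__X
step 8: ___X______X___X_

___X______X___X_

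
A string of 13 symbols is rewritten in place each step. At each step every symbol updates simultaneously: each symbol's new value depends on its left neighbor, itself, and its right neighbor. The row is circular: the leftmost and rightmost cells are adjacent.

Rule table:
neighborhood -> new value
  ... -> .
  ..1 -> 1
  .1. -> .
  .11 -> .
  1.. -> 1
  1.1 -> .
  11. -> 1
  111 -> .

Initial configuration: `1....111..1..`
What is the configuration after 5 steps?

1.11.111.11.1

.1..1..111.11
..11.11..1..1
11.1..111.11.
.1..11..1..1.
1.11.111.11.1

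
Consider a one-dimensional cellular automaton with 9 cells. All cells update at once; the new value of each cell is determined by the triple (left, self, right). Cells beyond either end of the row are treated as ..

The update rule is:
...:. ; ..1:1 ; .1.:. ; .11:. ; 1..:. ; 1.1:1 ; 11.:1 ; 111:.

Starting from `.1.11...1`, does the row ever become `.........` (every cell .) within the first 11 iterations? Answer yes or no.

yes

1.1.1..1.
.1.1..1..
1.1..1...
.1..1....
1..1.....
..1......
.1.......
1........
.........
all cells are . at iteration 9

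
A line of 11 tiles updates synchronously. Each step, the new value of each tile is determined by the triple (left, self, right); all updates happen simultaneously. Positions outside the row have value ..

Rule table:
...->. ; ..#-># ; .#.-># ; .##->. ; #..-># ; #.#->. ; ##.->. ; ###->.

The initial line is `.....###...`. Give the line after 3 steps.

..#.......#

....#...#..
...###.###.
..#.......#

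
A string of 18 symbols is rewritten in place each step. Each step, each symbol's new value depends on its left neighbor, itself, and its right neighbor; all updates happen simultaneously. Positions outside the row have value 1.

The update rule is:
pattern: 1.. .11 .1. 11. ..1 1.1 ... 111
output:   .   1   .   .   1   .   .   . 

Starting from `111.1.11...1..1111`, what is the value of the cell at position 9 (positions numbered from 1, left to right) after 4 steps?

......1...1..11...
.....1...1..11...1
....1...1..11...11
...1...1..11...11.
position 9 holds .

.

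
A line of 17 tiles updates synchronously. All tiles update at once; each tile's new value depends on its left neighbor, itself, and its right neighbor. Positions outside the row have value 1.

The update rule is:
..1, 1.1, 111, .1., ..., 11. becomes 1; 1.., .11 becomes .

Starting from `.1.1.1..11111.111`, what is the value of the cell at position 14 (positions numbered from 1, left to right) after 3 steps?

1

step 1: 111111.1.11111.11
step 2: 111111111.11111.1
step 3: 1111111111.11111.
position 14 holds 1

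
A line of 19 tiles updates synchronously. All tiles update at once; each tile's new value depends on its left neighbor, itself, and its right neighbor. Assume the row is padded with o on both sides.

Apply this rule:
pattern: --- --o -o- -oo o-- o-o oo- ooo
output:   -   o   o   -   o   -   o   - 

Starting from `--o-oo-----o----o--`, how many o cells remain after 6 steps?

10

ooo--oo---ooo--oooo
--ooo-oo-o--ooo----
oo--o--o-ooo--oo--o
-ooooooo---ooo-ooo-
-------oo-o--o---o-
o-----o-o-ooooo-oo-
count of o: 10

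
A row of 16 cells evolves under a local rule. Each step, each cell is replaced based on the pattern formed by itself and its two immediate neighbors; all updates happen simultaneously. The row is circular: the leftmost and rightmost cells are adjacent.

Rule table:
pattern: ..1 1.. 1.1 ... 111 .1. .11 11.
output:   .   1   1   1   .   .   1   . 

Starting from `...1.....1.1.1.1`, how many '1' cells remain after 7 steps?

8

11..1111..1.1.1.
1.1.1...1..1.1.1
.1.1.11..1..1.11
1.1.11.1..1..11.
.1.11.1.1..1.1.1
1.11.1.1.1..1.1.
.11.1.1.1.1..1.1
count of 1: 8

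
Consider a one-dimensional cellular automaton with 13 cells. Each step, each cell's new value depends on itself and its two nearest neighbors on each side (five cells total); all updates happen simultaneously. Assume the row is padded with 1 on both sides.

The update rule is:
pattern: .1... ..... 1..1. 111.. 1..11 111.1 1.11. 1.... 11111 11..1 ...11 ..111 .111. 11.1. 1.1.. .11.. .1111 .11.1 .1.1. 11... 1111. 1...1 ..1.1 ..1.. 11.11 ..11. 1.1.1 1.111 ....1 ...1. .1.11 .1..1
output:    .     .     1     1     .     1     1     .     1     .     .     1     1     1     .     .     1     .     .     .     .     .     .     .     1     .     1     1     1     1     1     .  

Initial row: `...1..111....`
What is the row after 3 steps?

1...1.1111111

..1...111..1.
.1....111.1.1
1...1.1111111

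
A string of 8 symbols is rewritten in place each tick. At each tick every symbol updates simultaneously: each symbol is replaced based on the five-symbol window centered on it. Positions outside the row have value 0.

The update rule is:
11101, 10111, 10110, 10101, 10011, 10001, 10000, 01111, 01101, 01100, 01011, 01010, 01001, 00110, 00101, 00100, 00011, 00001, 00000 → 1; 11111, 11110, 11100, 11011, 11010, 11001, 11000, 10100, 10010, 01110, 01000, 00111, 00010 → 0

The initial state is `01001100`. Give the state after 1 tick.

01111101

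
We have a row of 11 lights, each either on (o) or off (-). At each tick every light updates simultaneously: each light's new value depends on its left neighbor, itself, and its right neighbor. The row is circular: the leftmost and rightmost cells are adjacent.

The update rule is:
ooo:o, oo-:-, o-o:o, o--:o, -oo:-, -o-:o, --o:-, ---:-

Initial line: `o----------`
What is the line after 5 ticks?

oo---------
--o--------
--oo-------
----o------
----oo-----

----oo-----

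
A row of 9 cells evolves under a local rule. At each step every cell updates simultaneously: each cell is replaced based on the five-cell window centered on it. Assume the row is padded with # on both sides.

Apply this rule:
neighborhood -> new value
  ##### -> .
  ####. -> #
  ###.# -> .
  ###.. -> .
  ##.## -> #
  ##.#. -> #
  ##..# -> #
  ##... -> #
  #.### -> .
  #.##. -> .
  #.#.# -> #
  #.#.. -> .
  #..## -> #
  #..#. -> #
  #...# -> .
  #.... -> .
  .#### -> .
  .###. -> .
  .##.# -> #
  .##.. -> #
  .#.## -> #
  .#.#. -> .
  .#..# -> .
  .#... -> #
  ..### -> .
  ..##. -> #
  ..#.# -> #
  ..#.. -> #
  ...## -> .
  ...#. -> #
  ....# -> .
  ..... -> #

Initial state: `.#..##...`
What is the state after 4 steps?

#..####..
.##..#.##
#.#####..
.#...#.##

.#...#.##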